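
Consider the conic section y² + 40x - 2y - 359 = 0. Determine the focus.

Only y is squared. Complete the square in y: (y - 1)² = -40(x - 9).
Vertex (9, 1); 4p = -40 so p = -10. Opens left.
Focus is p units from the vertex along the axis: (h + p, k).

(-1, 1)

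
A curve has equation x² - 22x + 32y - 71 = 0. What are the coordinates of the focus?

(11, -2)

Only x is squared. Complete the square in x: (x - 11)² = -32(y - 6).
Vertex (11, 6); 4p = -32 so p = -8. Opens down.
Focus is p units from the vertex along the axis: (h, k + p).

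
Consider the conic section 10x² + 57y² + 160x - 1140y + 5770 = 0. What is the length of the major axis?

Group the x- and y-terms: 10(x² + 16x) + 57(y² - 20y) = -5770
Complete the square: 10(x + 8)² + 57(y - 10)² = -5770 + 640 + 5700 = 570
Dividing both sides by 570: (x + 8)²/57 + (y - 10)²/10 = 1
Ellipse, center (-8, 10), major axis horizontal; a² = 57, b² = 10.
a² = 57 so a = √57; the major axis has length 2a = 2√57.

2√57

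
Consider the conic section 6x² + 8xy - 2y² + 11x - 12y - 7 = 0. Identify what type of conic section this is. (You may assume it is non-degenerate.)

A = 6, B = 8, C = -2.
Discriminant B² − 4AC = 8² − 4·6·(-2) = 112.
B² − 4AC > 0 ⇒ hyperbola.

hyperbola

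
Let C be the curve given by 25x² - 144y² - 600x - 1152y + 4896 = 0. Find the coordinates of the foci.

25(x² - 24x) -144(y² + 8y) = -4896
Complete the square in x and y: 25(x - 12)² -144(y + 4)² = -4896 + 3600 - 2304 = -3600
Dividing both sides by -3600: (y + 4)²/25 - (x - 12)²/144 = 1
Hyperbola, center (12, -4), transverse axis vertical; a² = 25, b² = 144.
c² = a² + b² = 25 + 144 = 169, so c = 13.
Foci lie on the vertical axis through the center: (h, k ± c).

(12, -17) and (12, 9)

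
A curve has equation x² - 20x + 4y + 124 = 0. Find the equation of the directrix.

y = -5

Only x is squared. Complete the square in x: (x - 10)² = -4(y + 6).
Vertex (10, -6); 4p = -4 so p = -1. Opens down.
Directrix is the horizontal line y = k − p = -6 − (-1) = -5.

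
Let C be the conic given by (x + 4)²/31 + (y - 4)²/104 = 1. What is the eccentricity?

Center (-4, 4). The larger denominator 104 sits under the y-term, so the major axis is vertical; a² = 104, b² = 31.
c² = a² - b² = 73, so c = √73.
e = c/a = √73/2√26 = √1898/52.

e = √1898/52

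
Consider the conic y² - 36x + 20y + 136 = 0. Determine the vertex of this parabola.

(1, -10)

Only y is squared. Complete the square in y: (y + 10)² = 36(x - 1).
Vertex (1, -10); 4p = 36 so p = 9. Opens right.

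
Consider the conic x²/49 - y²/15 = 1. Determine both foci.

Center (0, 0). The positive term is the x-term, so the transverse axis is horizontal; a² = 49, b² = 15.
c² = a² + b² = 49 + 15 = 64, so c = 8.
Foci lie on the horizontal axis through the center: (h ± c, k).

(-8, 0) and (8, 0)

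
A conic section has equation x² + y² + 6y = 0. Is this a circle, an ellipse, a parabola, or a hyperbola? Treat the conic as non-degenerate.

circle

No xy term. Coefficients of x² and y² are A = 1, C = 1.
A = C (same sign) ⇒ circle.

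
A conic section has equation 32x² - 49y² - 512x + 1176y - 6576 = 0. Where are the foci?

Group the x- and y-terms: 32(x² - 16x) -49(y² - 24y) = 6576
Complete the square: 32(x - 8)² -49(y - 12)² = 6576 + 2048 - 7056 = 1568
Divide through by 1568 to get (x - 8)²/49 - (y - 12)²/32 = 1.
Hyperbola, center (8, 12), transverse axis horizontal; a² = 49, b² = 32.
c² = a² + b² = 49 + 32 = 81, so c = 9.
Foci lie on the horizontal axis through the center: (h ± c, k).

(-1, 12) and (17, 12)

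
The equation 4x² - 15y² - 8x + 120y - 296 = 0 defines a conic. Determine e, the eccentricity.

e = √285/15

4(x² - 2x) -15(y² - 8y) = 296
4(x - 1)² -15(y - 4)² = 296 + 4 - 240 = 60
Dividing both sides by 60: (x - 1)²/15 - (y - 4)²/4 = 1
Hyperbola, center (1, 4), transverse axis horizontal; a² = 15, b² = 4.
c² = a² + b² = 19, so c = √19.
e = c/a = √19/√15 = √285/15.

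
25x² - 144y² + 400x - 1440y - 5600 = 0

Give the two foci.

(-21, -5) and (5, -5)

Group: 25(x² + 16x) -144(y² + 10y) = 5600
Complete the square: 25(x + 8)² -144(y + 5)² = 5600 + 1600 - 3600 = 3600
Dividing both sides by 3600: (x + 8)²/144 - (y + 5)²/25 = 1
Hyperbola, center (-8, -5), transverse axis horizontal; a² = 144, b² = 25.
c² = a² + b² = 144 + 25 = 169, so c = 13.
Foci lie on the horizontal axis through the center: (h ± c, k).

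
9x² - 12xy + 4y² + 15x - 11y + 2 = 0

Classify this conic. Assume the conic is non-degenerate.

A = 9, B = -12, C = 4.
Discriminant B² − 4AC = (-12)² − 4·9·4 = 0.
B² − 4AC = 0 ⇒ parabola.

parabola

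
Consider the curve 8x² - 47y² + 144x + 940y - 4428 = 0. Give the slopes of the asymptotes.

8(x² + 18x) -47(y² - 20y) = 4428
Complete the square: 8(x + 9)² -47(y - 10)² = 4428 + 648 - 4700 = 376
Dividing both sides by 376: (x + 9)²/47 - (y - 10)²/8 = 1
Hyperbola, center (-9, 10), transverse axis horizontal; a² = 47, b² = 8.
For a horizontal hyperbola the asymptotes have slope ±b/a.
Here that is ±2√2/√47 = ±2√94/47.

2√94/47 and -2√94/47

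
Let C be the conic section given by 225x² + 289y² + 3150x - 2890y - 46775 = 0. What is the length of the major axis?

Group the x- and y-terms: 225(x² + 14x) + 289(y² - 10y) = 46775
225(x + 7)² + 289(y - 5)² = 46775 + 11025 + 7225 = 65025
Divide through by 65025 to get (x + 7)²/289 + (y - 5)²/225 = 1.
Ellipse, center (-7, 5), major axis horizontal; a² = 289, b² = 225.
a² = 289 so a = 17; the major axis has length 2a = 34.

34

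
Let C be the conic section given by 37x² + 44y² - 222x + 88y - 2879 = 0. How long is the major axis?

Group the x- and y-terms: 37(x² - 6x) + 44(y² + 2y) = 2879
Complete the square: 37(x - 3)² + 44(y + 1)² = 2879 + 333 + 44 = 3256
Divide by 3256: (x - 3)²/88 + (y + 1)²/74 = 1
Ellipse, center (3, -1), major axis horizontal; a² = 88, b² = 74.
a² = 88 so a = 2√22; the major axis has length 2a = 4√22.

4√22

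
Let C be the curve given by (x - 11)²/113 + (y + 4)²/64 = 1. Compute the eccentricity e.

Center (11, -4). The larger denominator 113 sits under the x-term, so the major axis is horizontal; a² = 113, b² = 64.
c² = a² - b² = 49, so c = 7.
e = c/a = 7/√113 = 7√113/113.

e = 7√113/113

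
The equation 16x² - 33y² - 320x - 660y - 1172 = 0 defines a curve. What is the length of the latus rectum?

33/2

16(x² - 20x) -33(y² + 20y) = 1172
Complete the square: 16(x - 10)² -33(y + 10)² = 1172 + 1600 - 3300 = -528
Divide through by -528 to get (y + 10)²/16 - (x - 10)²/33 = 1.
Hyperbola, center (10, -10), transverse axis vertical; a² = 16, b² = 33.
Latus rectum length = 2b²/a = 2·33/4 = 33/2.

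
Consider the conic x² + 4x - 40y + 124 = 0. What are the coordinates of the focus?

Only x is squared. Complete the square in x: (x + 2)² = 40(y - 3).
Vertex (-2, 3); 4p = 40 so p = 10. Opens up.
Focus is p units from the vertex along the axis: (h, k + p).

(-2, 13)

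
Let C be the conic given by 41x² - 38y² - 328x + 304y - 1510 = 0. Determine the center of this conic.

(4, 4)

Collect terms: 41(x² - 8x) -38(y² - 8y) = 1510
Complete the square: 41(x - 4)² -38(y - 4)² = 1510 + 656 - 608 = 1558
Divide through by 1558 to get (x - 4)²/38 - (y - 4)²/41 = 1.
Hyperbola with center (4, 4).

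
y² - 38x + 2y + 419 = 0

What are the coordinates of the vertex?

Only y is squared. Complete the square in y: (y + 1)² = 38(x - 11).
Vertex (11, -1); 4p = 38 so p = 19/2. Opens right.

(11, -1)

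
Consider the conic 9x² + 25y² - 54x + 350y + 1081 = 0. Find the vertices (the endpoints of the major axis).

(-2, -7) and (8, -7)

9(x² - 6x) + 25(y² + 14y) = -1081
Complete the square in x and y: 9(x - 3)² + 25(y + 7)² = -1081 + 81 + 1225 = 225
Divide through by 225 to get (x - 3)²/25 + (y + 7)²/9 = 1.
Ellipse, center (3, -7), major axis horizontal; a² = 25, b² = 9.
a = 5. Vertices at (h ± a, k).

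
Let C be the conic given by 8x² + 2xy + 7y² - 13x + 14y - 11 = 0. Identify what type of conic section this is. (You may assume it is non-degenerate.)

ellipse

A = 8, B = 2, C = 7.
Discriminant B² − 4AC = 2² − 4·8·7 = -220.
B² − 4AC < 0 ⇒ ellipse.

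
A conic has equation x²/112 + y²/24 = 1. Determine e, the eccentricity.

e = √154/14

Center (0, 0). The larger denominator 112 sits under the x-term, so the major axis is horizontal; a² = 112, b² = 24.
c² = a² - b² = 88, so c = 2√22.
e = c/a = 2√22/4√7 = √154/14.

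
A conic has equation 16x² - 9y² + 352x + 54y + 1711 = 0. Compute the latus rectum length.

32/3

Rearranging, 16(x² + 22x) -9(y² - 6y) = -1711.
16(x + 11)² -9(y - 3)² = -1711 + 1936 - 81 = 144
Dividing both sides by 144: (x + 11)²/9 - (y - 3)²/16 = 1
Hyperbola, center (-11, 3), transverse axis horizontal; a² = 9, b² = 16.
Latus rectum length = 2b²/a = 2·16/3 = 32/3.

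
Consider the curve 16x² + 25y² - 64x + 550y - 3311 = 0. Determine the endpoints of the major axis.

(-18, -11) and (22, -11)

16(x² - 4x) + 25(y² + 22y) = 3311
Complete the square: 16(x - 2)² + 25(y + 11)² = 3311 + 64 + 3025 = 6400
Divide through by 6400 to get (x - 2)²/400 + (y + 11)²/256 = 1.
Ellipse, center (2, -11), major axis horizontal; a² = 400, b² = 256.
a = 20. Vertices at (h ± a, k).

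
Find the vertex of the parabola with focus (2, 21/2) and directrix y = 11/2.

(2, 8)

The vertex is the midpoint between the focus and the directrix along the axis of symmetry.
Axis is vertical (directrix is horizontal). Vertex y-coordinate = (21/2 + 11/2)/2 = 8; x-coordinate = 2.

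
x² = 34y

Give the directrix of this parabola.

Vertex (0, 0); 4p = 34 so p = 17/2. Opens up.
Directrix is the horizontal line y = k − p = 0 − (17/2) = -17/2.

y = -17/2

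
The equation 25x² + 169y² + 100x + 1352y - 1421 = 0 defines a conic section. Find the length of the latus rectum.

Group: 25(x² + 4x) + 169(y² + 8y) = 1421
Completing the square gives 25(x + 2)² + 169(y + 4)² = 1421 + 100 + 2704 = 4225.
Divide through by 4225 to get (x + 2)²/169 + (y + 4)²/25 = 1.
Ellipse, center (-2, -4), major axis horizontal; a² = 169, b² = 25.
Latus rectum length = 2b²/a = 2·25/13 = 50/13.

50/13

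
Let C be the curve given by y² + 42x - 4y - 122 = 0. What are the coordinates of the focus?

Only y is squared. Complete the square in y: (y - 2)² = -42(x - 3).
Vertex (3, 2); 4p = -42 so p = -21/2. Opens left.
Focus is p units from the vertex along the axis: (h + p, k).

(-15/2, 2)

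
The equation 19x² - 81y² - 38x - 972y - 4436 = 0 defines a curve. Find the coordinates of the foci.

Group: 19(x² - 2x) -81(y² + 12y) = 4436
Completing the square gives 19(x - 1)² -81(y + 6)² = 4436 + 19 - 2916 = 1539.
Divide by 1539: (x - 1)²/81 - (y + 6)²/19 = 1
Hyperbola, center (1, -6), transverse axis horizontal; a² = 81, b² = 19.
c² = a² + b² = 81 + 19 = 100, so c = 10.
Foci lie on the horizontal axis through the center: (h ± c, k).

(-9, -6) and (11, -6)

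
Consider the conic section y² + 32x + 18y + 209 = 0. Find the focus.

Only y is squared. Complete the square in y: (y + 9)² = -32(x + 4).
Vertex (-4, -9); 4p = -32 so p = -8. Opens left.
Focus is p units from the vertex along the axis: (h + p, k).

(-12, -9)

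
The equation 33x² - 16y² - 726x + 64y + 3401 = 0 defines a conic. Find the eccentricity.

Group the x- and y-terms: 33(x² - 22x) -16(y² - 4y) = -3401
Completing the square gives 33(x - 11)² -16(y - 2)² = -3401 + 3993 - 64 = 528.
Divide through by 528 to get (x - 11)²/16 - (y - 2)²/33 = 1.
Hyperbola, center (11, 2), transverse axis horizontal; a² = 16, b² = 33.
c² = a² + b² = 49, so c = 7.
e = c/a = 7/4.

e = 7/4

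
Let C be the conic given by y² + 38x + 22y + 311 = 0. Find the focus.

(-29/2, -11)

Only y is squared. Complete the square in y: (y + 11)² = -38(x + 5).
Vertex (-5, -11); 4p = -38 so p = -19/2. Opens left.
Focus is p units from the vertex along the axis: (h + p, k).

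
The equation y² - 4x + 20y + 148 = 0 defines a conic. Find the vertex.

Only y is squared. Complete the square in y: (y + 10)² = 4(x - 12).
Vertex (12, -10); 4p = 4 so p = 1. Opens right.

(12, -10)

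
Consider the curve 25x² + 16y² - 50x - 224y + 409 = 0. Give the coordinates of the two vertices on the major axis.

Rearranging, 25(x² - 2x) + 16(y² - 14y) = -409.
25(x - 1)² + 16(y - 7)² = -409 + 25 + 784 = 400
Divide by 400: (x - 1)²/16 + (y - 7)²/25 = 1
Ellipse, center (1, 7), major axis vertical; a² = 25, b² = 16.
a = 5. Vertices at (h, k ± a).

(1, 2) and (1, 12)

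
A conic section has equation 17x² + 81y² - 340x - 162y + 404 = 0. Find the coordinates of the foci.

(2, 1) and (18, 1)

Rearranging, 17(x² - 20x) + 81(y² - 2y) = -404.
17(x - 10)² + 81(y - 1)² = -404 + 1700 + 81 = 1377
Divide by 1377: (x - 10)²/81 + (y - 1)²/17 = 1
Ellipse, center (10, 1), major axis horizontal; a² = 81, b² = 17.
c² = a² - b² = 81 - 17 = 64, so c = 8.
Foci lie on the horizontal axis through the center: (h ± c, k).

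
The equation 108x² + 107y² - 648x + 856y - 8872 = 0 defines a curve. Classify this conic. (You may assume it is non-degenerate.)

No xy term. Coefficients of x² and y² are A = 108, C = 107.
A and C have the same sign but A ≠ C ⇒ ellipse.

ellipse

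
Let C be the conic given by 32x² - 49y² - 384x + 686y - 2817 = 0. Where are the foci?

(-3, 7) and (15, 7)

32(x² - 12x) -49(y² - 14y) = 2817
Complete the square in x and y: 32(x - 6)² -49(y - 7)² = 2817 + 1152 - 2401 = 1568
Divide through by 1568 to get (x - 6)²/49 - (y - 7)²/32 = 1.
Hyperbola, center (6, 7), transverse axis horizontal; a² = 49, b² = 32.
c² = a² + b² = 49 + 32 = 81, so c = 9.
Foci lie on the horizontal axis through the center: (h ± c, k).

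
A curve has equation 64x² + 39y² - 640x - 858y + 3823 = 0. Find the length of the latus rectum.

Collect terms: 64(x² - 10x) + 39(y² - 22y) = -3823
Completing the square gives 64(x - 5)² + 39(y - 11)² = -3823 + 1600 + 4719 = 2496.
Divide by 2496: (x - 5)²/39 + (y - 11)²/64 = 1
Ellipse, center (5, 11), major axis vertical; a² = 64, b² = 39.
Latus rectum length = 2b²/a = 2·39/8 = 39/4.

39/4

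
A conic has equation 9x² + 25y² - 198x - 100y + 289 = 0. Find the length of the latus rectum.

36/5

9(x² - 22x) + 25(y² - 4y) = -289
Complete the square in x and y: 9(x - 11)² + 25(y - 2)² = -289 + 1089 + 100 = 900
Divide through by 900 to get (x - 11)²/100 + (y - 2)²/36 = 1.
Ellipse, center (11, 2), major axis horizontal; a² = 100, b² = 36.
Latus rectum length = 2b²/a = 2·36/10 = 36/5.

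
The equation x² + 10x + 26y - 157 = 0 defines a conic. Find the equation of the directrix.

y = 27/2

Only x is squared. Complete the square in x: (x + 5)² = -26(y - 7).
Vertex (-5, 7); 4p = -26 so p = -13/2. Opens down.
Directrix is the horizontal line y = k − p = 7 − (-13/2) = 27/2.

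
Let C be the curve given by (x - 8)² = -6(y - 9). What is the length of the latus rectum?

Vertex (8, 9); 4p = -6 so p = -3/2. Opens down.
Latus rectum length = |4p| = 6.

6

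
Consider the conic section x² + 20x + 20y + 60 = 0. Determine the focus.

(-10, -3)

Only x is squared. Complete the square in x: (x + 10)² = -20(y - 2).
Vertex (-10, 2); 4p = -20 so p = -5. Opens down.
Focus is p units from the vertex along the axis: (h, k + p).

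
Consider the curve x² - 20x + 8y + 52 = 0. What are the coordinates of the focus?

(10, 4)

Only x is squared. Complete the square in x: (x - 10)² = -8(y - 6).
Vertex (10, 6); 4p = -8 so p = -2. Opens down.
Focus is p units from the vertex along the axis: (h, k + p).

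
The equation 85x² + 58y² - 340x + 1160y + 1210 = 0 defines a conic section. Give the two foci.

Group the x- and y-terms: 85(x² - 4x) + 58(y² + 20y) = -1210
Completing the square gives 85(x - 2)² + 58(y + 10)² = -1210 + 340 + 5800 = 4930.
Divide through by 4930 to get (x - 2)²/58 + (y + 10)²/85 = 1.
Ellipse, center (2, -10), major axis vertical; a² = 85, b² = 58.
c² = a² - b² = 85 - 58 = 27, so c = 3√3.
Foci lie on the vertical axis through the center: (h, k ± c).

(2, -10 - 3√3) and (2, -10 + 3√3)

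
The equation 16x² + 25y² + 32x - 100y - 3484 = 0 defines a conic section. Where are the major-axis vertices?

Group: 16(x² + 2x) + 25(y² - 4y) = 3484
Complete the square: 16(x + 1)² + 25(y - 2)² = 3484 + 16 + 100 = 3600
Divide through by 3600 to get (x + 1)²/225 + (y - 2)²/144 = 1.
Ellipse, center (-1, 2), major axis horizontal; a² = 225, b² = 144.
a = 15. Vertices at (h ± a, k).

(-16, 2) and (14, 2)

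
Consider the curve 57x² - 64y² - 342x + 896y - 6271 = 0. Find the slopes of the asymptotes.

√57/8 and -√57/8

57(x² - 6x) -64(y² - 14y) = 6271
Complete the square in x and y: 57(x - 3)² -64(y - 7)² = 6271 + 513 - 3136 = 3648
Divide through by 3648 to get (x - 3)²/64 - (y - 7)²/57 = 1.
Hyperbola, center (3, 7), transverse axis horizontal; a² = 64, b² = 57.
For a horizontal hyperbola the asymptotes have slope ±b/a.
Here that is ±√57/8.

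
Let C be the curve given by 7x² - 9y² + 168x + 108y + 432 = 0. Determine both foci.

(-20, 6) and (-4, 6)

Group: 7(x² + 24x) -9(y² - 12y) = -432
Complete the square in x and y: 7(x + 12)² -9(y - 6)² = -432 + 1008 - 324 = 252
Dividing both sides by 252: (x + 12)²/36 - (y - 6)²/28 = 1
Hyperbola, center (-12, 6), transverse axis horizontal; a² = 36, b² = 28.
c² = a² + b² = 36 + 28 = 64, so c = 8.
Foci lie on the horizontal axis through the center: (h ± c, k).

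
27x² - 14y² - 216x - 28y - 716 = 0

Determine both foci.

(4 - √123, -1) and (4 + √123, -1)

Group the x- and y-terms: 27(x² - 8x) -14(y² + 2y) = 716
Completing the square gives 27(x - 4)² -14(y + 1)² = 716 + 432 - 14 = 1134.
Dividing both sides by 1134: (x - 4)²/42 - (y + 1)²/81 = 1
Hyperbola, center (4, -1), transverse axis horizontal; a² = 42, b² = 81.
c² = a² + b² = 42 + 81 = 123, so c = √123.
Foci lie on the horizontal axis through the center: (h ± c, k).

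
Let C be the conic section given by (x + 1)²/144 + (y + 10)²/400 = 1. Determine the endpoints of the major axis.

(-1, -30) and (-1, 10)

Center (-1, -10). The larger denominator 400 sits under the y-term, so the major axis is vertical; a² = 400, b² = 144.
a = 20. Vertices at (h, k ± a).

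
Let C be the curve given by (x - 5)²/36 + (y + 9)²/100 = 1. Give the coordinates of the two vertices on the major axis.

Center (5, -9). The larger denominator 100 sits under the y-term, so the major axis is vertical; a² = 100, b² = 36.
a = 10. Vertices at (h, k ± a).

(5, -19) and (5, 1)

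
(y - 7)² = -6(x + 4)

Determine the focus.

(-11/2, 7)

Vertex (-4, 7); 4p = -6 so p = -3/2. Opens left.
Focus is p units from the vertex along the axis: (h + p, k).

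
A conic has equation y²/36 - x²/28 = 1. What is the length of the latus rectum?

Center (0, 0). The positive term is the y-term, so the transverse axis is vertical; a² = 36, b² = 28.
Latus rectum length = 2b²/a = 2·28/6 = 28/3.

28/3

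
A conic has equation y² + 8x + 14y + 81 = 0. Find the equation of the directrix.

Only y is squared. Complete the square in y: (y + 7)² = -8(x + 4).
Vertex (-4, -7); 4p = -8 so p = -2. Opens left.
Directrix is the vertical line x = h − p = -4 − (-2) = -2.

x = -2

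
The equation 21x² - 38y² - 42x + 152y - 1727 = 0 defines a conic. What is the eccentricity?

Group the x- and y-terms: 21(x² - 2x) -38(y² - 4y) = 1727
Completing the square gives 21(x - 1)² -38(y - 2)² = 1727 + 21 - 152 = 1596.
Divide through by 1596 to get (x - 1)²/76 - (y - 2)²/42 = 1.
Hyperbola, center (1, 2), transverse axis horizontal; a² = 76, b² = 42.
c² = a² + b² = 118, so c = √118.
e = c/a = √118/2√19 = √2242/38.

e = √2242/38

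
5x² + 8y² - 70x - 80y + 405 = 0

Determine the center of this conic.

Collect terms: 5(x² - 14x) + 8(y² - 10y) = -405
Complete the square: 5(x - 7)² + 8(y - 5)² = -405 + 245 + 200 = 40
Divide through by 40 to get (x - 7)²/8 + (y - 5)²/5 = 1.
Ellipse with center (7, 5).

(7, 5)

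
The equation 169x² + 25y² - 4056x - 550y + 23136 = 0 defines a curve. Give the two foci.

(12, -1) and (12, 23)

Group: 169(x² - 24x) + 25(y² - 22y) = -23136
Complete the square in x and y: 169(x - 12)² + 25(y - 11)² = -23136 + 24336 + 3025 = 4225
Dividing both sides by 4225: (x - 12)²/25 + (y - 11)²/169 = 1
Ellipse, center (12, 11), major axis vertical; a² = 169, b² = 25.
c² = a² - b² = 169 - 25 = 144, so c = 12.
Foci lie on the vertical axis through the center: (h, k ± c).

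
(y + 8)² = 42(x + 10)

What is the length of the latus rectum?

Vertex (-10, -8); 4p = 42 so p = 21/2. Opens right.
Latus rectum length = |4p| = 42.

42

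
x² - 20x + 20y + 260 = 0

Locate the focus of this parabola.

(10, -13)

Only x is squared. Complete the square in x: (x - 10)² = -20(y + 8).
Vertex (10, -8); 4p = -20 so p = -5. Opens down.
Focus is p units from the vertex along the axis: (h, k + p).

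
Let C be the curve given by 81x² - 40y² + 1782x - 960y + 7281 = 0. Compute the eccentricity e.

Group the x- and y-terms: 81(x² + 22x) -40(y² + 24y) = -7281
Complete the square: 81(x + 11)² -40(y + 12)² = -7281 + 9801 - 5760 = -3240
Dividing both sides by -3240: (y + 12)²/81 - (x + 11)²/40 = 1
Hyperbola, center (-11, -12), transverse axis vertical; a² = 81, b² = 40.
c² = a² + b² = 121, so c = 11.
e = c/a = 11/9.

e = 11/9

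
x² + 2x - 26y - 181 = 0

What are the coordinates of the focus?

(-1, -1/2)

Only x is squared. Complete the square in x: (x + 1)² = 26(y + 7).
Vertex (-1, -7); 4p = 26 so p = 13/2. Opens up.
Focus is p units from the vertex along the axis: (h, k + p).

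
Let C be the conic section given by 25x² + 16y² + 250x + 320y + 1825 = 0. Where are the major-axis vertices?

(-5, -15) and (-5, -5)

Collect terms: 25(x² + 10x) + 16(y² + 20y) = -1825
Complete the square: 25(x + 5)² + 16(y + 10)² = -1825 + 625 + 1600 = 400
Divide by 400: (x + 5)²/16 + (y + 10)²/25 = 1
Ellipse, center (-5, -10), major axis vertical; a² = 25, b² = 16.
a = 5. Vertices at (h, k ± a).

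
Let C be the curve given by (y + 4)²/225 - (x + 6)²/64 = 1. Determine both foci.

(-6, -21) and (-6, 13)

Center (-6, -4). The positive term is the y-term, so the transverse axis is vertical; a² = 225, b² = 64.
c² = a² + b² = 225 + 64 = 289, so c = 17.
Foci lie on the vertical axis through the center: (h, k ± c).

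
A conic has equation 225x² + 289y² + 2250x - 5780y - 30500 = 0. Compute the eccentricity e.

e = 8/17

Collect terms: 225(x² + 10x) + 289(y² - 20y) = 30500
225(x + 5)² + 289(y - 10)² = 30500 + 5625 + 28900 = 65025
Divide by 65025: (x + 5)²/289 + (y - 10)²/225 = 1
Ellipse, center (-5, 10), major axis horizontal; a² = 289, b² = 225.
c² = a² - b² = 64, so c = 8.
e = c/a = 8/17.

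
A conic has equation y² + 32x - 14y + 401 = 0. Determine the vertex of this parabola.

(-11, 7)

Only y is squared. Complete the square in y: (y - 7)² = -32(x + 11).
Vertex (-11, 7); 4p = -32 so p = -8. Opens left.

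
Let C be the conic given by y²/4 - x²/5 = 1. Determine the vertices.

(0, -2) and (0, 2)

Center (0, 0). The positive term is the y-term, so the transverse axis is vertical; a² = 4, b² = 5.
a = 2. Vertices at (h, k ± a).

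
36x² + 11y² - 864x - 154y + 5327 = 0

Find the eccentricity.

Group the x- and y-terms: 36(x² - 24x) + 11(y² - 14y) = -5327
Completing the square gives 36(x - 12)² + 11(y - 7)² = -5327 + 5184 + 539 = 396.
Divide through by 396 to get (x - 12)²/11 + (y - 7)²/36 = 1.
Ellipse, center (12, 7), major axis vertical; a² = 36, b² = 11.
c² = a² - b² = 25, so c = 5.
e = c/a = 5/6.

e = 5/6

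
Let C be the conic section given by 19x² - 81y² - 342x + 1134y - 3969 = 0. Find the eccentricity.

19(x² - 18x) -81(y² - 14y) = 3969
Complete the square: 19(x - 9)² -81(y - 7)² = 3969 + 1539 - 3969 = 1539
Dividing both sides by 1539: (x - 9)²/81 - (y - 7)²/19 = 1
Hyperbola, center (9, 7), transverse axis horizontal; a² = 81, b² = 19.
c² = a² + b² = 100, so c = 10.
e = c/a = 10/9.

e = 10/9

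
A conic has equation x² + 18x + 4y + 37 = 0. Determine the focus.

(-9, 10)

Only x is squared. Complete the square in x: (x + 9)² = -4(y - 11).
Vertex (-9, 11); 4p = -4 so p = -1. Opens down.
Focus is p units from the vertex along the axis: (h, k + p).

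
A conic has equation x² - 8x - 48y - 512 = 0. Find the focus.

Only x is squared. Complete the square in x: (x - 4)² = 48(y + 11).
Vertex (4, -11); 4p = 48 so p = 12. Opens up.
Focus is p units from the vertex along the axis: (h, k + p).

(4, 1)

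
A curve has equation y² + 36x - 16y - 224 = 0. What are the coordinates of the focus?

Only y is squared. Complete the square in y: (y - 8)² = -36(x - 8).
Vertex (8, 8); 4p = -36 so p = -9. Opens left.
Focus is p units from the vertex along the axis: (h + p, k).

(-1, 8)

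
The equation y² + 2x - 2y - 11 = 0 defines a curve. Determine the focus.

Only y is squared. Complete the square in y: (y - 1)² = -2(x - 6).
Vertex (6, 1); 4p = -2 so p = -1/2. Opens left.
Focus is p units from the vertex along the axis: (h + p, k).

(11/2, 1)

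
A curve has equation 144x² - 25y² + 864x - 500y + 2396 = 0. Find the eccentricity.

e = 13/12

Group the x- and y-terms: 144(x² + 6x) -25(y² + 20y) = -2396
144(x + 3)² -25(y + 10)² = -2396 + 1296 - 2500 = -3600
Dividing both sides by -3600: (y + 10)²/144 - (x + 3)²/25 = 1
Hyperbola, center (-3, -10), transverse axis vertical; a² = 144, b² = 25.
c² = a² + b² = 169, so c = 13.
e = c/a = 13/12.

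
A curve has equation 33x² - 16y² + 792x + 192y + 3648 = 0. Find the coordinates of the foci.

(-19, 6) and (-5, 6)

Collect terms: 33(x² + 24x) -16(y² - 12y) = -3648
33(x + 12)² -16(y - 6)² = -3648 + 4752 - 576 = 528
Divide by 528: (x + 12)²/16 - (y - 6)²/33 = 1
Hyperbola, center (-12, 6), transverse axis horizontal; a² = 16, b² = 33.
c² = a² + b² = 16 + 33 = 49, so c = 7.
Foci lie on the horizontal axis through the center: (h ± c, k).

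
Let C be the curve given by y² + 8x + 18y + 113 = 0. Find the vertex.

(-4, -9)

Only y is squared. Complete the square in y: (y + 9)² = -8(x + 4).
Vertex (-4, -9); 4p = -8 so p = -2. Opens left.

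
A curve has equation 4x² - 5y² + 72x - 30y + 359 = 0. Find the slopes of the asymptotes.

2√5/5 and -2√5/5

4(x² + 18x) -5(y² + 6y) = -359
Completing the square gives 4(x + 9)² -5(y + 3)² = -359 + 324 - 45 = -80.
Divide through by -80 to get (y + 3)²/16 - (x + 9)²/20 = 1.
Hyperbola, center (-9, -3), transverse axis vertical; a² = 16, b² = 20.
For a vertical hyperbola the asymptotes have slope ±a/b.
Here that is ±4/2√5 = ±2√5/5.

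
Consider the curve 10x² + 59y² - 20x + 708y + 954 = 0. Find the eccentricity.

Collect terms: 10(x² - 2x) + 59(y² + 12y) = -954
Complete the square in x and y: 10(x - 1)² + 59(y + 6)² = -954 + 10 + 2124 = 1180
Divide through by 1180 to get (x - 1)²/118 + (y + 6)²/20 = 1.
Ellipse, center (1, -6), major axis horizontal; a² = 118, b² = 20.
c² = a² - b² = 98, so c = 7√2.
e = c/a = 7√2/√118 = 7√59/59.

e = 7√59/59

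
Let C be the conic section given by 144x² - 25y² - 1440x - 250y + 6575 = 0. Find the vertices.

(5, -17) and (5, 7)

Collect terms: 144(x² - 10x) -25(y² + 10y) = -6575
Complete the square: 144(x - 5)² -25(y + 5)² = -6575 + 3600 - 625 = -3600
Dividing both sides by -3600: (y + 5)²/144 - (x - 5)²/25 = 1
Hyperbola, center (5, -5), transverse axis vertical; a² = 144, b² = 25.
a = 12. Vertices at (h, k ± a).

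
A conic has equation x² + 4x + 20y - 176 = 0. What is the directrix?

y = 14

Only x is squared. Complete the square in x: (x + 2)² = -20(y - 9).
Vertex (-2, 9); 4p = -20 so p = -5. Opens down.
Directrix is the horizontal line y = k − p = 9 − (-5) = 14.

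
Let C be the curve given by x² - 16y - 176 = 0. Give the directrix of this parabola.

Only x is squared. Complete the square in x: x² = 16(y + 11).
Vertex (0, -11); 4p = 16 so p = 4. Opens up.
Directrix is the horizontal line y = k − p = -11 − (4) = -15.

y = -15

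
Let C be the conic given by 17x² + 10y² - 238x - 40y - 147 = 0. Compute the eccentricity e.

e = √119/17

Rearranging, 17(x² - 14x) + 10(y² - 4y) = 147.
17(x - 7)² + 10(y - 2)² = 147 + 833 + 40 = 1020
Dividing both sides by 1020: (x - 7)²/60 + (y - 2)²/102 = 1
Ellipse, center (7, 2), major axis vertical; a² = 102, b² = 60.
c² = a² - b² = 42, so c = √42.
e = c/a = √42/√102 = √119/17.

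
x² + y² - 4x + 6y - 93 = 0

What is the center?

Collect terms: (x² - 4x) + (y² + 6y) = 93
Complete the square: (x - 2)² + (y + 3)² = 93 + 4 + 9 = 106
So (x - 2)² + (y + 3)² = 106.
Circle centered at (2, -3) with r² = 106.

(2, -3)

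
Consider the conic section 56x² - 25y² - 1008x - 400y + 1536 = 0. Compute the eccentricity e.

Collect terms: 56(x² - 18x) -25(y² + 16y) = -1536
Complete the square in x and y: 56(x - 9)² -25(y + 8)² = -1536 + 4536 - 1600 = 1400
Dividing both sides by 1400: (x - 9)²/25 - (y + 8)²/56 = 1
Hyperbola, center (9, -8), transverse axis horizontal; a² = 25, b² = 56.
c² = a² + b² = 81, so c = 9.
e = c/a = 9/5.

e = 9/5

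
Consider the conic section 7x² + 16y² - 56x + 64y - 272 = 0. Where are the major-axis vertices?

(-4, -2) and (12, -2)

Rearranging, 7(x² - 8x) + 16(y² + 4y) = 272.
Complete the square in x and y: 7(x - 4)² + 16(y + 2)² = 272 + 112 + 64 = 448
Divide through by 448 to get (x - 4)²/64 + (y + 2)²/28 = 1.
Ellipse, center (4, -2), major axis horizontal; a² = 64, b² = 28.
a = 8. Vertices at (h ± a, k).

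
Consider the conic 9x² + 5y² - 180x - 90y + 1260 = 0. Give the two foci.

(10, 7) and (10, 11)

Rearranging, 9(x² - 20x) + 5(y² - 18y) = -1260.
Complete the square: 9(x - 10)² + 5(y - 9)² = -1260 + 900 + 405 = 45
Divide through by 45 to get (x - 10)²/5 + (y - 9)²/9 = 1.
Ellipse, center (10, 9), major axis vertical; a² = 9, b² = 5.
c² = a² - b² = 9 - 5 = 4, so c = 2.
Foci lie on the vertical axis through the center: (h, k ± c).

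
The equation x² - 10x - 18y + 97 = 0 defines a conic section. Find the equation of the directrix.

Only x is squared. Complete the square in x: (x - 5)² = 18(y - 4).
Vertex (5, 4); 4p = 18 so p = 9/2. Opens up.
Directrix is the horizontal line y = k − p = 4 − (9/2) = -1/2.

y = -1/2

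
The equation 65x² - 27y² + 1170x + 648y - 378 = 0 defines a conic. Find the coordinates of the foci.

(-9 - 2√23, 12) and (-9 + 2√23, 12)

Collect terms: 65(x² + 18x) -27(y² - 24y) = 378
Complete the square in x and y: 65(x + 9)² -27(y - 12)² = 378 + 5265 - 3888 = 1755
Divide by 1755: (x + 9)²/27 - (y - 12)²/65 = 1
Hyperbola, center (-9, 12), transverse axis horizontal; a² = 27, b² = 65.
c² = a² + b² = 27 + 65 = 92, so c = 2√23.
Foci lie on the horizontal axis through the center: (h ± c, k).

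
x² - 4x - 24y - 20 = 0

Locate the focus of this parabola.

Only x is squared. Complete the square in x: (x - 2)² = 24(y + 1).
Vertex (2, -1); 4p = 24 so p = 6. Opens up.
Focus is p units from the vertex along the axis: (h, k + p).

(2, 5)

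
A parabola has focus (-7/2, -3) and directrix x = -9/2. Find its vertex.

(-4, -3)

The vertex is the midpoint between the focus and the directrix along the axis of symmetry.
Axis is horizontal (directrix is vertical). Vertex x-coordinate = (-7/2 + (-9/2))/2 = -4; y-coordinate = -3.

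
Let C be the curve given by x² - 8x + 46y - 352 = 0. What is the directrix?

Only x is squared. Complete the square in x: (x - 4)² = -46(y - 8).
Vertex (4, 8); 4p = -46 so p = -23/2. Opens down.
Directrix is the horizontal line y = k − p = 8 − (-23/2) = 39/2.

y = 39/2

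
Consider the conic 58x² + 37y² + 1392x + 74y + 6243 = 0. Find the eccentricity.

e = √1218/58

Group the x- and y-terms: 58(x² + 24x) + 37(y² + 2y) = -6243
58(x + 12)² + 37(y + 1)² = -6243 + 8352 + 37 = 2146
Divide through by 2146 to get (x + 12)²/37 + (y + 1)²/58 = 1.
Ellipse, center (-12, -1), major axis vertical; a² = 58, b² = 37.
c² = a² - b² = 21, so c = √21.
e = c/a = √21/√58 = √1218/58.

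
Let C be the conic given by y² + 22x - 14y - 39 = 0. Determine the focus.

(-3/2, 7)

Only y is squared. Complete the square in y: (y - 7)² = -22(x - 4).
Vertex (4, 7); 4p = -22 so p = -11/2. Opens left.
Focus is p units from the vertex along the axis: (h + p, k).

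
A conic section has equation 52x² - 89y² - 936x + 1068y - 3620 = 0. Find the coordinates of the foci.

Group the x- and y-terms: 52(x² - 18x) -89(y² - 12y) = 3620
52(x - 9)² -89(y - 6)² = 3620 + 4212 - 3204 = 4628
Divide by 4628: (x - 9)²/89 - (y - 6)²/52 = 1
Hyperbola, center (9, 6), transverse axis horizontal; a² = 89, b² = 52.
c² = a² + b² = 89 + 52 = 141, so c = √141.
Foci lie on the horizontal axis through the center: (h ± c, k).

(9 - √141, 6) and (9 + √141, 6)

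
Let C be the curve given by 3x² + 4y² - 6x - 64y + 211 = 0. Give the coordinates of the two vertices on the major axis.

Group the x- and y-terms: 3(x² - 2x) + 4(y² - 16y) = -211
Complete the square: 3(x - 1)² + 4(y - 8)² = -211 + 3 + 256 = 48
Divide by 48: (x - 1)²/16 + (y - 8)²/12 = 1
Ellipse, center (1, 8), major axis horizontal; a² = 16, b² = 12.
a = 4. Vertices at (h ± a, k).

(-3, 8) and (5, 8)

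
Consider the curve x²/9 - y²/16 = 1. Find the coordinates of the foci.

(-5, 0) and (5, 0)

Center (0, 0). The positive term is the x-term, so the transverse axis is horizontal; a² = 9, b² = 16.
c² = a² + b² = 9 + 16 = 25, so c = 5.
Foci lie on the horizontal axis through the center: (h ± c, k).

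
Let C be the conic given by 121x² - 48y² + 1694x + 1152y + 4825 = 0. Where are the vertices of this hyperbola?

Rearranging, 121(x² + 14x) -48(y² - 24y) = -4825.
121(x + 7)² -48(y - 12)² = -4825 + 5929 - 6912 = -5808
Divide by -5808: (y - 12)²/121 - (x + 7)²/48 = 1
Hyperbola, center (-7, 12), transverse axis vertical; a² = 121, b² = 48.
a = 11. Vertices at (h, k ± a).

(-7, 1) and (-7, 23)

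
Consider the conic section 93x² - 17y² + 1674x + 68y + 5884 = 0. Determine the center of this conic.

Collect terms: 93(x² + 18x) -17(y² - 4y) = -5884
Completing the square gives 93(x + 9)² -17(y - 2)² = -5884 + 7533 - 68 = 1581.
Divide through by 1581 to get (x + 9)²/17 - (y - 2)²/93 = 1.
Hyperbola with center (-9, 2).

(-9, 2)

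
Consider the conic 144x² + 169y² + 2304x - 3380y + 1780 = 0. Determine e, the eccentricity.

e = 5/13

Group the x- and y-terms: 144(x² + 16x) + 169(y² - 20y) = -1780
Completing the square gives 144(x + 8)² + 169(y - 10)² = -1780 + 9216 + 16900 = 24336.
Divide through by 24336 to get (x + 8)²/169 + (y - 10)²/144 = 1.
Ellipse, center (-8, 10), major axis horizontal; a² = 169, b² = 144.
c² = a² - b² = 25, so c = 5.
e = c/a = 5/13.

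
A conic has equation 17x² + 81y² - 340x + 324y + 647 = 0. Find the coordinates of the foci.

(2, -2) and (18, -2)

Collect terms: 17(x² - 20x) + 81(y² + 4y) = -647
Complete the square in x and y: 17(x - 10)² + 81(y + 2)² = -647 + 1700 + 324 = 1377
Divide by 1377: (x - 10)²/81 + (y + 2)²/17 = 1
Ellipse, center (10, -2), major axis horizontal; a² = 81, b² = 17.
c² = a² - b² = 81 - 17 = 64, so c = 8.
Foci lie on the horizontal axis through the center: (h ± c, k).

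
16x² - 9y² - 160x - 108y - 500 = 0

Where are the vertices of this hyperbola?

(-1, -6) and (11, -6)

Group: 16(x² - 10x) -9(y² + 12y) = 500
Complete the square: 16(x - 5)² -9(y + 6)² = 500 + 400 - 324 = 576
Divide by 576: (x - 5)²/36 - (y + 6)²/64 = 1
Hyperbola, center (5, -6), transverse axis horizontal; a² = 36, b² = 64.
a = 6. Vertices at (h ± a, k).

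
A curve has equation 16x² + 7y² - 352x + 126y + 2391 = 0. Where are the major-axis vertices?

(11, -13) and (11, -5)

Group: 16(x² - 22x) + 7(y² + 18y) = -2391
Complete the square: 16(x - 11)² + 7(y + 9)² = -2391 + 1936 + 567 = 112
Divide through by 112 to get (x - 11)²/7 + (y + 9)²/16 = 1.
Ellipse, center (11, -9), major axis vertical; a² = 16, b² = 7.
a = 4. Vertices at (h, k ± a).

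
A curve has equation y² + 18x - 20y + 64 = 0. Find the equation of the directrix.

Only y is squared. Complete the square in y: (y - 10)² = -18(x - 2).
Vertex (2, 10); 4p = -18 so p = -9/2. Opens left.
Directrix is the vertical line x = h − p = 2 − (-9/2) = 13/2.

x = 13/2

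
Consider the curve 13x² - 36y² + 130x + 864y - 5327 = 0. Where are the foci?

Rearranging, 13(x² + 10x) -36(y² - 24y) = 5327.
Complete the square in x and y: 13(x + 5)² -36(y - 12)² = 5327 + 325 - 5184 = 468
Divide through by 468 to get (x + 5)²/36 - (y - 12)²/13 = 1.
Hyperbola, center (-5, 12), transverse axis horizontal; a² = 36, b² = 13.
c² = a² + b² = 36 + 13 = 49, so c = 7.
Foci lie on the horizontal axis through the center: (h ± c, k).

(-12, 12) and (2, 12)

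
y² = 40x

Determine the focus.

Vertex (0, 0); 4p = 40 so p = 10. Opens right.
Focus is p units from the vertex along the axis: (h + p, k).

(10, 0)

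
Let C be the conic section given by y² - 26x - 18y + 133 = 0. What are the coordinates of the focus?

Only y is squared. Complete the square in y: (y - 9)² = 26(x - 2).
Vertex (2, 9); 4p = 26 so p = 13/2. Opens right.
Focus is p units from the vertex along the axis: (h + p, k).

(17/2, 9)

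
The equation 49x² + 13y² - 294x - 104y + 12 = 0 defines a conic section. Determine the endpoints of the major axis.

(3, -3) and (3, 11)

Collect terms: 49(x² - 6x) + 13(y² - 8y) = -12
Complete the square in x and y: 49(x - 3)² + 13(y - 4)² = -12 + 441 + 208 = 637
Divide by 637: (x - 3)²/13 + (y - 4)²/49 = 1
Ellipse, center (3, 4), major axis vertical; a² = 49, b² = 13.
a = 7. Vertices at (h, k ± a).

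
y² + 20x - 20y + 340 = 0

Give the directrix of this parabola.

Only y is squared. Complete the square in y: (y - 10)² = -20(x + 12).
Vertex (-12, 10); 4p = -20 so p = -5. Opens left.
Directrix is the vertical line x = h − p = -12 − (-5) = -7.

x = -7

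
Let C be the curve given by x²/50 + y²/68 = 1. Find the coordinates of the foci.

(0, 0 - 3√2) and (0, 0 + 3√2)

Center (0, 0). The larger denominator 68 sits under the y-term, so the major axis is vertical; a² = 68, b² = 50.
c² = a² - b² = 68 - 50 = 18, so c = 3√2.
Foci lie on the vertical axis through the center: (h, k ± c).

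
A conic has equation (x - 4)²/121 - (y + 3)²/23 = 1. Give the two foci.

(-8, -3) and (16, -3)

Center (4, -3). The positive term is the x-term, so the transverse axis is horizontal; a² = 121, b² = 23.
c² = a² + b² = 121 + 23 = 144, so c = 12.
Foci lie on the horizontal axis through the center: (h ± c, k).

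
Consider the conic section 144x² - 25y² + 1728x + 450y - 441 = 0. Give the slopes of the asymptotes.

144(x² + 12x) -25(y² - 18y) = 441
144(x + 6)² -25(y - 9)² = 441 + 5184 - 2025 = 3600
Divide through by 3600 to get (x + 6)²/25 - (y - 9)²/144 = 1.
Hyperbola, center (-6, 9), transverse axis horizontal; a² = 25, b² = 144.
For a horizontal hyperbola the asymptotes have slope ±b/a.
Here that is ±12/5.

12/5 and -12/5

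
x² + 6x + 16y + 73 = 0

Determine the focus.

Only x is squared. Complete the square in x: (x + 3)² = -16(y + 4).
Vertex (-3, -4); 4p = -16 so p = -4. Opens down.
Focus is p units from the vertex along the axis: (h, k + p).

(-3, -8)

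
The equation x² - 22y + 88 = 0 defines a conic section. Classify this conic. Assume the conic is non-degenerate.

No xy term. Coefficients of x² and y² are A = 1, C = 0.
Exactly one squared variable ⇒ parabola.

parabola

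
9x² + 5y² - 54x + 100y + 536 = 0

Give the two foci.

(3, -12) and (3, -8)

Rearranging, 9(x² - 6x) + 5(y² + 20y) = -536.
Complete the square: 9(x - 3)² + 5(y + 10)² = -536 + 81 + 500 = 45
Divide by 45: (x - 3)²/5 + (y + 10)²/9 = 1
Ellipse, center (3, -10), major axis vertical; a² = 9, b² = 5.
c² = a² - b² = 9 - 5 = 4, so c = 2.
Foci lie on the vertical axis through the center: (h, k ± c).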